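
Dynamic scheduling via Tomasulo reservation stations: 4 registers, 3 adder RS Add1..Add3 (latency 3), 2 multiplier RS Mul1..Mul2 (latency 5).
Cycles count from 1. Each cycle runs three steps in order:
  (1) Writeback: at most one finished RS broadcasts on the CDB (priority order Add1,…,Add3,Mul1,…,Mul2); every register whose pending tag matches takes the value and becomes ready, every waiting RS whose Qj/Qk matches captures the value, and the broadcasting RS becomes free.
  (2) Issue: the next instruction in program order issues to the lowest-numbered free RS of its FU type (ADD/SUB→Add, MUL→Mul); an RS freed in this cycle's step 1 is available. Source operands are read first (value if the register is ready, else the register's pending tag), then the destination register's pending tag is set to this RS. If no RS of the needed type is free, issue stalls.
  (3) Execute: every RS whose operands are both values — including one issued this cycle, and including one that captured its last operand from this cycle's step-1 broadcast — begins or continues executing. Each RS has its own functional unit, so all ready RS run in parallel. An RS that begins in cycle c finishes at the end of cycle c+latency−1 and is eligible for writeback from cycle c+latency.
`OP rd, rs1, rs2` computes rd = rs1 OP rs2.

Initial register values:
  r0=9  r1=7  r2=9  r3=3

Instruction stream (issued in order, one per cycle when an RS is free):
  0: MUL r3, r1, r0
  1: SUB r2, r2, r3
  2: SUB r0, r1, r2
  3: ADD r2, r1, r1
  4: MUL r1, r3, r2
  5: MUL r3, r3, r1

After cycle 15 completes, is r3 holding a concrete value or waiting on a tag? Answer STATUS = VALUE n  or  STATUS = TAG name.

cycle 1: issue MUL r3<-Mul1 // r0:9,r1:7,r2:9,r3:Mul1
cycle 2: issue SUB r2<-Add1 // r0:9,r1:7,r2:Add1,r3:Mul1
cycle 3: issue SUB r0<-Add2 // r0:Add2,r1:7,r2:Add1,r3:Mul1
cycle 4: issue ADD r2<-Add3 // r0:Add2,r1:7,r2:Add3,r3:Mul1
cycle 5: issue MUL r1<-Mul2 // r0:Add2,r1:Mul2,r2:Add3,r3:Mul1
cycle 6: CDB Mul1=63; issue MUL r3<-Mul1 // r0:Add2,r1:Mul2,r2:Add3,r3:Mul1
cycle 7: CDB Add3=14 // r0:Add2,r1:Mul2,r2:14,r3:Mul1
cycle 8: - // r0:Add2,r1:Mul2,r2:14,r3:Mul1
cycle 9: CDB Add1=-54 // r0:Add2,r1:Mul2,r2:14,r3:Mul1
cycle 10: - // r0:Add2,r1:Mul2,r2:14,r3:Mul1
cycle 11: - // r0:Add2,r1:Mul2,r2:14,r3:Mul1
cycle 12: CDB Add2=61 // r0:61,r1:Mul2,r2:14,r3:Mul1
cycle 13: CDB Mul2=882 // r0:61,r1:882,r2:14,r3:Mul1
cycle 14: - // r0:61,r1:882,r2:14,r3:Mul1
cycle 15: - // r0:61,r1:882,r2:14,r3:Mul1

STATUS = TAG Mul1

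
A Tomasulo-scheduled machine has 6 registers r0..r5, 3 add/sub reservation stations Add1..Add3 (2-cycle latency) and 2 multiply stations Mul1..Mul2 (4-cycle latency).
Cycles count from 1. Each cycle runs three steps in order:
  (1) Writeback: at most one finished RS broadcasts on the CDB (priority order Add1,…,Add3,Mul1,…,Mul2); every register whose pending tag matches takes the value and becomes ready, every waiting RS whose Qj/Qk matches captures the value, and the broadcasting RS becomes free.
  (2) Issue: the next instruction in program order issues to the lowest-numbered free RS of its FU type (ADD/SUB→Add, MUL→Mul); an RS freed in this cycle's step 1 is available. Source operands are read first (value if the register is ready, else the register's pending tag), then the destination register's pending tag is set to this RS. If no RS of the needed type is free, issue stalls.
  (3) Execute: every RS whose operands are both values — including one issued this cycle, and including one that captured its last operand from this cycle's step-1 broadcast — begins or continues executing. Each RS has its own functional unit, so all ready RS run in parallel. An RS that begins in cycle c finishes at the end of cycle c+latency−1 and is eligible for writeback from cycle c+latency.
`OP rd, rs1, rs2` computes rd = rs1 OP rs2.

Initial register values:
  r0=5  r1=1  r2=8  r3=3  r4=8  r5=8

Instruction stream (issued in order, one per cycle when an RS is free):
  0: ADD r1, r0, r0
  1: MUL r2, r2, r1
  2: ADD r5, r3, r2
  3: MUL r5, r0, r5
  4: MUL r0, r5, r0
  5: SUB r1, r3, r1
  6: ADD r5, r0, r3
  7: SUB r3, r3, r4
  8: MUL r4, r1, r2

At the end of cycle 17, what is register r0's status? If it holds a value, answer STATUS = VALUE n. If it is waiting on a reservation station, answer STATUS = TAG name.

STATUS = VALUE 2075

c1: issue ADD r1<-Add1 | r0:5,r1:Add1,r2:8,r3:3,r4:8,r5:8
c2: issue MUL r2<-Mul1 | r0:5,r1:Add1,r2:Mul1,r3:3,r4:8,r5:8
c3: CDB Add1=10; issue ADD r5<-Add1 | r0:5,r1:10,r2:Mul1,r3:3,r4:8,r5:Add1
c4: issue MUL r5<-Mul2 | r0:5,r1:10,r2:Mul1,r3:3,r4:8,r5:Mul2
c5: stall | r0:5,r1:10,r2:Mul1,r3:3,r4:8,r5:Mul2
c6: stall | r0:5,r1:10,r2:Mul1,r3:3,r4:8,r5:Mul2
c7: CDB Mul1=80; issue MUL r0<-Mul1 | r0:Mul1,r1:10,r2:80,r3:3,r4:8,r5:Mul2
c8: issue SUB r1<-Add2 | r0:Mul1,r1:Add2,r2:80,r3:3,r4:8,r5:Mul2
c9: CDB Add1=83; issue ADD r5<-Add1 | r0:Mul1,r1:Add2,r2:80,r3:3,r4:8,r5:Add1
c10: CDB Add2=-7; issue SUB r3<-Add2 | r0:Mul1,r1:-7,r2:80,r3:Add2,r4:8,r5:Add1
c11: stall | r0:Mul1,r1:-7,r2:80,r3:Add2,r4:8,r5:Add1
c12: CDB Add2=-5; stall | r0:Mul1,r1:-7,r2:80,r3:-5,r4:8,r5:Add1
c13: CDB Mul2=415; issue MUL r4<-Mul2 | r0:Mul1,r1:-7,r2:80,r3:-5,r4:Mul2,r5:Add1
c14: - | r0:Mul1,r1:-7,r2:80,r3:-5,r4:Mul2,r5:Add1
c15: - | r0:Mul1,r1:-7,r2:80,r3:-5,r4:Mul2,r5:Add1
c16: - | r0:Mul1,r1:-7,r2:80,r3:-5,r4:Mul2,r5:Add1
c17: CDB Mul1=2075 | r0:2075,r1:-7,r2:80,r3:-5,r4:Mul2,r5:Add1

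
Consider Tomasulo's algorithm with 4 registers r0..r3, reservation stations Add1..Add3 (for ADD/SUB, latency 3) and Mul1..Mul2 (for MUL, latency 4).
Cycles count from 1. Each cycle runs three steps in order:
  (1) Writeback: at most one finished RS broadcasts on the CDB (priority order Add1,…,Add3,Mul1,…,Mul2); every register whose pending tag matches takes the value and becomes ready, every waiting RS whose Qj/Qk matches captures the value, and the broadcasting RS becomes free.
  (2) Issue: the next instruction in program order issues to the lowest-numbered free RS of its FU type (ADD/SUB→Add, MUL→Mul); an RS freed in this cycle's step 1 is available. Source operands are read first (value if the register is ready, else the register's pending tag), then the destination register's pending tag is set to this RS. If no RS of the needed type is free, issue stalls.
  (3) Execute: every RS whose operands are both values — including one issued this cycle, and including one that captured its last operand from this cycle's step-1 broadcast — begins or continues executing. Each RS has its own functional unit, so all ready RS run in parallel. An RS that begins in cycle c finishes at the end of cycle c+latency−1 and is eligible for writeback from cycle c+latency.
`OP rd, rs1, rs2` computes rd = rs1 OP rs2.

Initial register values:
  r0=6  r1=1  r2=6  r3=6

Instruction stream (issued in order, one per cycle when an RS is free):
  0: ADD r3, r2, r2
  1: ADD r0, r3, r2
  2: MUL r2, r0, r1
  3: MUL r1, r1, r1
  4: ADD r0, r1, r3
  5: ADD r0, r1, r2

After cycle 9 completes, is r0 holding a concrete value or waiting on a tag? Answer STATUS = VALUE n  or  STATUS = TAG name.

STATUS = TAG Add3

c1: issue ADD r3<-Add1 | r0:6,r1:1,r2:6,r3:Add1
c2: issue ADD r0<-Add2 | r0:Add2,r1:1,r2:6,r3:Add1
c3: issue MUL r2<-Mul1 | r0:Add2,r1:1,r2:Mul1,r3:Add1
c4: CDB Add1=12; issue MUL r1<-Mul2 | r0:Add2,r1:Mul2,r2:Mul1,r3:12
c5: issue ADD r0<-Add1 | r0:Add1,r1:Mul2,r2:Mul1,r3:12
c6: issue ADD r0<-Add3 | r0:Add3,r1:Mul2,r2:Mul1,r3:12
c7: CDB Add2=18 | r0:Add3,r1:Mul2,r2:Mul1,r3:12
c8: CDB Mul2=1 | r0:Add3,r1:1,r2:Mul1,r3:12
c9: - | r0:Add3,r1:1,r2:Mul1,r3:12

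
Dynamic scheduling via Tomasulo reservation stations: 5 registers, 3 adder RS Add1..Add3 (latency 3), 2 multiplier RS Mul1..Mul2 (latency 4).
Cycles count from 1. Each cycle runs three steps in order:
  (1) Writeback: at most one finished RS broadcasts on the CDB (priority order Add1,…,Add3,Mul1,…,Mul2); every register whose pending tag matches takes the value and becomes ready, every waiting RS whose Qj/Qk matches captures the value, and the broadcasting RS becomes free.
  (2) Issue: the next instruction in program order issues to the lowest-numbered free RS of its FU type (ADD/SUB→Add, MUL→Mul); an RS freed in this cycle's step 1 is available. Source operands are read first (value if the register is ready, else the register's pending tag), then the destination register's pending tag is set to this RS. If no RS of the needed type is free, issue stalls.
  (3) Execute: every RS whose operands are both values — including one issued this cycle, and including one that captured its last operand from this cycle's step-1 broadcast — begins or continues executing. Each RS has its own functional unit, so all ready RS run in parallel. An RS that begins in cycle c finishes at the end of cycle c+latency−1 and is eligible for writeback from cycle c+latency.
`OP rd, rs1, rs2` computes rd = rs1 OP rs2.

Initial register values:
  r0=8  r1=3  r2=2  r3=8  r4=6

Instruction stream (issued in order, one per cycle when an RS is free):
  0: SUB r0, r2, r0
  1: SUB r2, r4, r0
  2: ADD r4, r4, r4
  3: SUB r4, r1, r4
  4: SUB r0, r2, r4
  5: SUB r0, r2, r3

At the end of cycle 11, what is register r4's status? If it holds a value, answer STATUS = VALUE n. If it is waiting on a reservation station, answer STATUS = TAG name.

STATUS = VALUE -9

c1: issue SUB r0<-Add1 | r0:Add1,r1:3,r2:2,r3:8,r4:6
c2: issue SUB r2<-Add2 | r0:Add1,r1:3,r2:Add2,r3:8,r4:6
c3: issue ADD r4<-Add3 | r0:Add1,r1:3,r2:Add2,r3:8,r4:Add3
c4: CDB Add1=-6; issue SUB r4<-Add1 | r0:-6,r1:3,r2:Add2,r3:8,r4:Add1
c5: stall | r0:-6,r1:3,r2:Add2,r3:8,r4:Add1
c6: CDB Add3=12; issue SUB r0<-Add3 | r0:Add3,r1:3,r2:Add2,r3:8,r4:Add1
c7: CDB Add2=12; issue SUB r0<-Add2 | r0:Add2,r1:3,r2:12,r3:8,r4:Add1
c8: - | r0:Add2,r1:3,r2:12,r3:8,r4:Add1
c9: CDB Add1=-9 | r0:Add2,r1:3,r2:12,r3:8,r4:-9
c10: CDB Add2=4 | r0:4,r1:3,r2:12,r3:8,r4:-9
c11: - | r0:4,r1:3,r2:12,r3:8,r4:-9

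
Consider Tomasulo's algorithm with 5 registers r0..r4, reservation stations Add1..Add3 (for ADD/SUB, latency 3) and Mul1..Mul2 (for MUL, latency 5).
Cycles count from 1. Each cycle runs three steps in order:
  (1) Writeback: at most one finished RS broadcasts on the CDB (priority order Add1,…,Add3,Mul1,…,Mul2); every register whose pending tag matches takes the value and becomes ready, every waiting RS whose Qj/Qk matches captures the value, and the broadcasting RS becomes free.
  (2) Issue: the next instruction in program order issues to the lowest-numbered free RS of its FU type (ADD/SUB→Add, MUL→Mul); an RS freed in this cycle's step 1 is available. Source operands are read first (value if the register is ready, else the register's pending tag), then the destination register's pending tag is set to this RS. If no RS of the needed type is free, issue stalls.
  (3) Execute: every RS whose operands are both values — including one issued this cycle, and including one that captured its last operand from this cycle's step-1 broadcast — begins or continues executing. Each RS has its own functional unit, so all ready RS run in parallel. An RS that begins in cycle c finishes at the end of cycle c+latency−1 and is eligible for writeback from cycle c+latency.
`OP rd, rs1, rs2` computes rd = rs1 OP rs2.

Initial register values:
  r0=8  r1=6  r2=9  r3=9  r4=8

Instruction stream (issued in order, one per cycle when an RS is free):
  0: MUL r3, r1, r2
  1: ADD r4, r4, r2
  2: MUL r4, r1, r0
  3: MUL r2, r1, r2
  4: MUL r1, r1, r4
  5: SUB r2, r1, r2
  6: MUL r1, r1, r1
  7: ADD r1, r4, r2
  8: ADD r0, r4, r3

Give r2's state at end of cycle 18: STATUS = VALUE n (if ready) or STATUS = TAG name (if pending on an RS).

STATUS = VALUE 234

  c1: issue MUL r3<-Mul1  regs: r0:8,r1:6,r2:9,r3:Mul1,r4:8
  c2: issue ADD r4<-Add1  regs: r0:8,r1:6,r2:9,r3:Mul1,r4:Add1
  c3: issue MUL r4<-Mul2  regs: r0:8,r1:6,r2:9,r3:Mul1,r4:Mul2
  c4: stall  regs: r0:8,r1:6,r2:9,r3:Mul1,r4:Mul2
  c5: CDB Add1=17; stall  regs: r0:8,r1:6,r2:9,r3:Mul1,r4:Mul2
  c6: CDB Mul1=54; issue MUL r2<-Mul1  regs: r0:8,r1:6,r2:Mul1,r3:54,r4:Mul2
  c7: stall  regs: r0:8,r1:6,r2:Mul1,r3:54,r4:Mul2
  c8: CDB Mul2=48; issue MUL r1<-Mul2  regs: r0:8,r1:Mul2,r2:Mul1,r3:54,r4:48
  c9: issue SUB r2<-Add1  regs: r0:8,r1:Mul2,r2:Add1,r3:54,r4:48
  c10: stall  regs: r0:8,r1:Mul2,r2:Add1,r3:54,r4:48
  c11: CDB Mul1=54; issue MUL r1<-Mul1  regs: r0:8,r1:Mul1,r2:Add1,r3:54,r4:48
  c12: issue ADD r1<-Add2  regs: r0:8,r1:Add2,r2:Add1,r3:54,r4:48
  c13: CDB Mul2=288; issue ADD r0<-Add3  regs: r0:Add3,r1:Add2,r2:Add1,r3:54,r4:48
  c14: -  regs: r0:Add3,r1:Add2,r2:Add1,r3:54,r4:48
  c15: -  regs: r0:Add3,r1:Add2,r2:Add1,r3:54,r4:48
  c16: CDB Add1=234  regs: r0:Add3,r1:Add2,r2:234,r3:54,r4:48
  c17: CDB Add3=102  regs: r0:102,r1:Add2,r2:234,r3:54,r4:48
  c18: CDB Mul1=82944  regs: r0:102,r1:Add2,r2:234,r3:54,r4:48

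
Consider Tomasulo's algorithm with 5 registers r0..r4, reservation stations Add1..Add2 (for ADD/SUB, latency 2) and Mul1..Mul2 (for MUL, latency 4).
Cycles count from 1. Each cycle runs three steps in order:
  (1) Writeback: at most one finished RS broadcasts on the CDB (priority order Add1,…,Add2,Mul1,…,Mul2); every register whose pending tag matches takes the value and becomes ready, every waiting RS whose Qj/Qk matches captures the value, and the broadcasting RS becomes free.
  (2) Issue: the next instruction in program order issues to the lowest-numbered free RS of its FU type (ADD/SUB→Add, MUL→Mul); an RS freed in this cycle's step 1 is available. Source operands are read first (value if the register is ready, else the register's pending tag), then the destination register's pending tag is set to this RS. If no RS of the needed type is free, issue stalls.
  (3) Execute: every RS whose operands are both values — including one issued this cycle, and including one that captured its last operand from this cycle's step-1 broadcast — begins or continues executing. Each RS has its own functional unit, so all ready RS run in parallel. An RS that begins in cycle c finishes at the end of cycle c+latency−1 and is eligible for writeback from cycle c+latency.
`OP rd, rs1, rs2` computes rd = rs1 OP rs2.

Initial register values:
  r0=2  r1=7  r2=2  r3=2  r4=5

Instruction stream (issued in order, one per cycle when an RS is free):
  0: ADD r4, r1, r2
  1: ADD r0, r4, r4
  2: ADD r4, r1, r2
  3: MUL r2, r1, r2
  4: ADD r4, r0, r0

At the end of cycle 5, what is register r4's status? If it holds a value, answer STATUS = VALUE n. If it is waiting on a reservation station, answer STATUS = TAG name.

STATUS = TAG Add1

  c1: issue ADD r4<-Add1  regs: r0:2,r1:7,r2:2,r3:2,r4:Add1
  c2: issue ADD r0<-Add2  regs: r0:Add2,r1:7,r2:2,r3:2,r4:Add1
  c3: CDB Add1=9; issue ADD r4<-Add1  regs: r0:Add2,r1:7,r2:2,r3:2,r4:Add1
  c4: issue MUL r2<-Mul1  regs: r0:Add2,r1:7,r2:Mul1,r3:2,r4:Add1
  c5: CDB Add1=9; issue ADD r4<-Add1  regs: r0:Add2,r1:7,r2:Mul1,r3:2,r4:Add1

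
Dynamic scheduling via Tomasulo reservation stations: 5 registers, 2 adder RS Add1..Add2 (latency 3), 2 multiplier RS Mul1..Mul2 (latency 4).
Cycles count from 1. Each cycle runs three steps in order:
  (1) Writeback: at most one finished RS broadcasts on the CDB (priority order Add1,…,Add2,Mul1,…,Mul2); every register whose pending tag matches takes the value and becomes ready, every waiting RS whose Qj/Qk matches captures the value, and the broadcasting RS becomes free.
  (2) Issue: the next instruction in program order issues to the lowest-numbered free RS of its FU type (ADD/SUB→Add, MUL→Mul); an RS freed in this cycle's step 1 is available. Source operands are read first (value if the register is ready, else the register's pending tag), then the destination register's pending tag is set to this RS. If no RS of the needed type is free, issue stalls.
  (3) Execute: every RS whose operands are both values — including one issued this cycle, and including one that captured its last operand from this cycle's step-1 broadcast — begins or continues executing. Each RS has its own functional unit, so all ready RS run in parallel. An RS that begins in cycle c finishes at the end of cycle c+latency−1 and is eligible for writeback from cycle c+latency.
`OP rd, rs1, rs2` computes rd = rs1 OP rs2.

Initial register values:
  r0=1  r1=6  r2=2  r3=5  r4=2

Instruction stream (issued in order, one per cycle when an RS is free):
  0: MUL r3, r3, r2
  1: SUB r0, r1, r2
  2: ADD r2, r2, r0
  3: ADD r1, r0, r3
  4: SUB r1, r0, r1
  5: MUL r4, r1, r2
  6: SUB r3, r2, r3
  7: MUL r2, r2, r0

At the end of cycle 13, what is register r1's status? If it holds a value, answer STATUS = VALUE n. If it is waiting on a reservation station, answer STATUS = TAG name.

cycle 1: issue MUL r3<-Mul1 // r0:1,r1:6,r2:2,r3:Mul1,r4:2
cycle 2: issue SUB r0<-Add1 // r0:Add1,r1:6,r2:2,r3:Mul1,r4:2
cycle 3: issue ADD r2<-Add2 // r0:Add1,r1:6,r2:Add2,r3:Mul1,r4:2
cycle 4: stall // r0:Add1,r1:6,r2:Add2,r3:Mul1,r4:2
cycle 5: CDB Add1=4; issue ADD r1<-Add1 // r0:4,r1:Add1,r2:Add2,r3:Mul1,r4:2
cycle 6: CDB Mul1=10; stall // r0:4,r1:Add1,r2:Add2,r3:10,r4:2
cycle 7: stall // r0:4,r1:Add1,r2:Add2,r3:10,r4:2
cycle 8: CDB Add2=6; issue SUB r1<-Add2 // r0:4,r1:Add2,r2:6,r3:10,r4:2
cycle 9: CDB Add1=14; issue MUL r4<-Mul1 // r0:4,r1:Add2,r2:6,r3:10,r4:Mul1
cycle 10: issue SUB r3<-Add1 // r0:4,r1:Add2,r2:6,r3:Add1,r4:Mul1
cycle 11: issue MUL r2<-Mul2 // r0:4,r1:Add2,r2:Mul2,r3:Add1,r4:Mul1
cycle 12: CDB Add2=-10 // r0:4,r1:-10,r2:Mul2,r3:Add1,r4:Mul1
cycle 13: CDB Add1=-4 // r0:4,r1:-10,r2:Mul2,r3:-4,r4:Mul1

STATUS = VALUE -10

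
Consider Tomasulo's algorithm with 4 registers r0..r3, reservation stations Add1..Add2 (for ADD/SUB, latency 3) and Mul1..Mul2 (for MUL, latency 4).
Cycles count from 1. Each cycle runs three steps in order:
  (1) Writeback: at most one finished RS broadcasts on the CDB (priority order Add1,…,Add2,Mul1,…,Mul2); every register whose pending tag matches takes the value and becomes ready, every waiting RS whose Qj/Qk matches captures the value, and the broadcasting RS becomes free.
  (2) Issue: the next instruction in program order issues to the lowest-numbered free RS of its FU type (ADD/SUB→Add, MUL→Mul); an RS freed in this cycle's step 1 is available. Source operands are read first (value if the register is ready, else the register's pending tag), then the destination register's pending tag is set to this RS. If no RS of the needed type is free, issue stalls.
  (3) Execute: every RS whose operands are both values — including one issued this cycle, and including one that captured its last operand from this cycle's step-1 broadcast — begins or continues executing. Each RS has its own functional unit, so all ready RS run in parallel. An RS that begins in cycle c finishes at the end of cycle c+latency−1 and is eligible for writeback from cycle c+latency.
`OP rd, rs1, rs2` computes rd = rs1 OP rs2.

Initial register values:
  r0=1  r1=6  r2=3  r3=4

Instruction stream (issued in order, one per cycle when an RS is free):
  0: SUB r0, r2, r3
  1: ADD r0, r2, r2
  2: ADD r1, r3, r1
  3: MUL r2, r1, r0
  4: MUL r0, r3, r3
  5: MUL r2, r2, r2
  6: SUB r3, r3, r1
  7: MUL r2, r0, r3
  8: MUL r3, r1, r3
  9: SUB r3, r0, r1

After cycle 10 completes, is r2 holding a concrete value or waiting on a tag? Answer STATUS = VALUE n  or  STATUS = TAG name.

STATUS = TAG Mul2

  c1: issue SUB r0<-Add1  regs: r0:Add1,r1:6,r2:3,r3:4
  c2: issue ADD r0<-Add2  regs: r0:Add2,r1:6,r2:3,r3:4
  c3: stall  regs: r0:Add2,r1:6,r2:3,r3:4
  c4: CDB Add1=-1; issue ADD r1<-Add1  regs: r0:Add2,r1:Add1,r2:3,r3:4
  c5: CDB Add2=6; issue MUL r2<-Mul1  regs: r0:6,r1:Add1,r2:Mul1,r3:4
  c6: issue MUL r0<-Mul2  regs: r0:Mul2,r1:Add1,r2:Mul1,r3:4
  c7: CDB Add1=10; stall  regs: r0:Mul2,r1:10,r2:Mul1,r3:4
  c8: stall  regs: r0:Mul2,r1:10,r2:Mul1,r3:4
  c9: stall  regs: r0:Mul2,r1:10,r2:Mul1,r3:4
  c10: CDB Mul2=16; issue MUL r2<-Mul2  regs: r0:16,r1:10,r2:Mul2,r3:4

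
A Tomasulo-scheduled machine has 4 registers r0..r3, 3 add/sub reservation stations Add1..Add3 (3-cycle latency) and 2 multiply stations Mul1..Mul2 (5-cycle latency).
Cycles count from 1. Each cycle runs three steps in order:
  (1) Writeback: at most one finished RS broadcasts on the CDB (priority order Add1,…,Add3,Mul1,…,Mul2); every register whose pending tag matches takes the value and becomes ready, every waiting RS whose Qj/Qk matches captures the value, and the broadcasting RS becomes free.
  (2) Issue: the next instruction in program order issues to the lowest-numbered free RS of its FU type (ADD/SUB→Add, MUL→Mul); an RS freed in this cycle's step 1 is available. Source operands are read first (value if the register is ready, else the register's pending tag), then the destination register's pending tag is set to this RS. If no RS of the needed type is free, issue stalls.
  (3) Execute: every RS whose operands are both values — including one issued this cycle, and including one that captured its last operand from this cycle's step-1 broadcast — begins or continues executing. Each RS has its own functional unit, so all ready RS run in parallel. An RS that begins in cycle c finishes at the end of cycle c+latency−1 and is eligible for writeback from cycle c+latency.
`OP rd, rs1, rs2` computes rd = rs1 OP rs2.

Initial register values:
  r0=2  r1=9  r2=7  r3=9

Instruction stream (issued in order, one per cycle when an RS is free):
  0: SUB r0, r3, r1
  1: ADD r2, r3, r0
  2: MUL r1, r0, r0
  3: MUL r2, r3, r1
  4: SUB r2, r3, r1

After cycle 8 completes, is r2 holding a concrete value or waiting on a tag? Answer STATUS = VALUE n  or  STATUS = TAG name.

c1: issue SUB r0<-Add1 | r0:Add1,r1:9,r2:7,r3:9
c2: issue ADD r2<-Add2 | r0:Add1,r1:9,r2:Add2,r3:9
c3: issue MUL r1<-Mul1 | r0:Add1,r1:Mul1,r2:Add2,r3:9
c4: CDB Add1=0; issue MUL r2<-Mul2 | r0:0,r1:Mul1,r2:Mul2,r3:9
c5: issue SUB r2<-Add1 | r0:0,r1:Mul1,r2:Add1,r3:9
c6: - | r0:0,r1:Mul1,r2:Add1,r3:9
c7: CDB Add2=9 | r0:0,r1:Mul1,r2:Add1,r3:9
c8: - | r0:0,r1:Mul1,r2:Add1,r3:9

STATUS = TAG Add1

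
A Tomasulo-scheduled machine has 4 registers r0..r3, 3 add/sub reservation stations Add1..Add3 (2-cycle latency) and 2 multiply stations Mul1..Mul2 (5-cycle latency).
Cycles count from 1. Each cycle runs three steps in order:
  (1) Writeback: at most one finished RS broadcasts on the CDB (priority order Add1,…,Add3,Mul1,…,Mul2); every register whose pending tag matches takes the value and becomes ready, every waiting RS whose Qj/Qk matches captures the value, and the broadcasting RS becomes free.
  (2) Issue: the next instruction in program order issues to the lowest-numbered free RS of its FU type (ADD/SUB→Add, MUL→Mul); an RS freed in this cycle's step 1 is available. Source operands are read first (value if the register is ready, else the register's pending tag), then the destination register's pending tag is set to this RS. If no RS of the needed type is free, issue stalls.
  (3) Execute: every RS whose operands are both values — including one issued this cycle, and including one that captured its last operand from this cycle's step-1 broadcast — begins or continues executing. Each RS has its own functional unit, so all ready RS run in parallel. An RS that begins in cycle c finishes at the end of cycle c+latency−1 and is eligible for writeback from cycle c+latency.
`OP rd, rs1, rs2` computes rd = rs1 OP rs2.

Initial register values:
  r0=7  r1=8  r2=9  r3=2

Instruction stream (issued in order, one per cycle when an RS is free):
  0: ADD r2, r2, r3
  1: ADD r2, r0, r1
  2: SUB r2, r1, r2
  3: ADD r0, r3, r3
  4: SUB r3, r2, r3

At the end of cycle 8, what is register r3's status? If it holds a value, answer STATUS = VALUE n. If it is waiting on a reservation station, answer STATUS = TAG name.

STATUS = VALUE -9

  c1: issue ADD r2<-Add1  regs: r0:7,r1:8,r2:Add1,r3:2
  c2: issue ADD r2<-Add2  regs: r0:7,r1:8,r2:Add2,r3:2
  c3: CDB Add1=11; issue SUB r2<-Add1  regs: r0:7,r1:8,r2:Add1,r3:2
  c4: CDB Add2=15; issue ADD r0<-Add2  regs: r0:Add2,r1:8,r2:Add1,r3:2
  c5: issue SUB r3<-Add3  regs: r0:Add2,r1:8,r2:Add1,r3:Add3
  c6: CDB Add1=-7  regs: r0:Add2,r1:8,r2:-7,r3:Add3
  c7: CDB Add2=4  regs: r0:4,r1:8,r2:-7,r3:Add3
  c8: CDB Add3=-9  regs: r0:4,r1:8,r2:-7,r3:-9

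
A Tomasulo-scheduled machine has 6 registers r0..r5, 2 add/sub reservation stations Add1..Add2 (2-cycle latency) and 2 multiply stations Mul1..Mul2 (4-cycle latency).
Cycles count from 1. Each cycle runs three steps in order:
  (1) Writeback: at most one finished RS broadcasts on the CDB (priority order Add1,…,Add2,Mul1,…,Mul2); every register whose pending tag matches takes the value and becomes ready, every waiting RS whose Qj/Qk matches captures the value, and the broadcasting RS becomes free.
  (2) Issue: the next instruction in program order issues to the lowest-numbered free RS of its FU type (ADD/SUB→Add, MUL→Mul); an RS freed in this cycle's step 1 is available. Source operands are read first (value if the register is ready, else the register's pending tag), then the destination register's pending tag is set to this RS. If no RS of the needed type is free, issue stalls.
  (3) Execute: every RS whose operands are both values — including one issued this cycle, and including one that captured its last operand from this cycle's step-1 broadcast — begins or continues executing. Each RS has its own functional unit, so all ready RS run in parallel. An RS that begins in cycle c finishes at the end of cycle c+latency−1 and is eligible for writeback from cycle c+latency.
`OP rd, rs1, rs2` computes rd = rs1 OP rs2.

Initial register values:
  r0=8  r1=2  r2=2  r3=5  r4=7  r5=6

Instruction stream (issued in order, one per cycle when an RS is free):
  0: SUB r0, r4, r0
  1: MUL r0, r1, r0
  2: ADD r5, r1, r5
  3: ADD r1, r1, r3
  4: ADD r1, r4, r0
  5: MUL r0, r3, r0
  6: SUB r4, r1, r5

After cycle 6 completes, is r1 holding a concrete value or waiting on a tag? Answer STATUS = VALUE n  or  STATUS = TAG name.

STATUS = TAG Add1

  c1: issue SUB r0<-Add1  regs: r0:Add1,r1:2,r2:2,r3:5,r4:7,r5:6
  c2: issue MUL r0<-Mul1  regs: r0:Mul1,r1:2,r2:2,r3:5,r4:7,r5:6
  c3: CDB Add1=-1; issue ADD r5<-Add1  regs: r0:Mul1,r1:2,r2:2,r3:5,r4:7,r5:Add1
  c4: issue ADD r1<-Add2  regs: r0:Mul1,r1:Add2,r2:2,r3:5,r4:7,r5:Add1
  c5: CDB Add1=8; issue ADD r1<-Add1  regs: r0:Mul1,r1:Add1,r2:2,r3:5,r4:7,r5:8
  c6: CDB Add2=7; issue MUL r0<-Mul2  regs: r0:Mul2,r1:Add1,r2:2,r3:5,r4:7,r5:8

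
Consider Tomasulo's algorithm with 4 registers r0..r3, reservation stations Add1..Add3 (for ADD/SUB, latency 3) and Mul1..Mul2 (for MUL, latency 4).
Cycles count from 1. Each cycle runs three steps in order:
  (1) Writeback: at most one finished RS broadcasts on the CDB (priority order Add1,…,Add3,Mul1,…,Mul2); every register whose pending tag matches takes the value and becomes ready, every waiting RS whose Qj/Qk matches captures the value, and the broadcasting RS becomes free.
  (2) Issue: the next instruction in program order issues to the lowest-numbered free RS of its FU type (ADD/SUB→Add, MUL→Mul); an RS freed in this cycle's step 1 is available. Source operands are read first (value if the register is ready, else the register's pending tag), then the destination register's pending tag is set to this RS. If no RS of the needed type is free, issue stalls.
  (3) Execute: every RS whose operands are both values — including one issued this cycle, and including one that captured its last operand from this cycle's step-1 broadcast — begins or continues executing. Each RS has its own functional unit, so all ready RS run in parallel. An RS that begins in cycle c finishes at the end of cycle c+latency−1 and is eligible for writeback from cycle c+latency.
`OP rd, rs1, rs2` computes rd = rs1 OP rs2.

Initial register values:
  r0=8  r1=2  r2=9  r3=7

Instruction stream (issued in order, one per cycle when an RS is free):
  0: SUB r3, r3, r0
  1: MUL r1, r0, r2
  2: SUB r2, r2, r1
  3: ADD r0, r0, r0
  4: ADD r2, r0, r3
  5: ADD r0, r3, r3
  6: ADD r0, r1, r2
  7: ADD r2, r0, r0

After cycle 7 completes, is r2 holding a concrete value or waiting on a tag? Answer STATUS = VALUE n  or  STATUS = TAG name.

  c1: issue SUB r3<-Add1  regs: r0:8,r1:2,r2:9,r3:Add1
  c2: issue MUL r1<-Mul1  regs: r0:8,r1:Mul1,r2:9,r3:Add1
  c3: issue SUB r2<-Add2  regs: r0:8,r1:Mul1,r2:Add2,r3:Add1
  c4: CDB Add1=-1; issue ADD r0<-Add1  regs: r0:Add1,r1:Mul1,r2:Add2,r3:-1
  c5: issue ADD r2<-Add3  regs: r0:Add1,r1:Mul1,r2:Add3,r3:-1
  c6: CDB Mul1=72; stall  regs: r0:Add1,r1:72,r2:Add3,r3:-1
  c7: CDB Add1=16; issue ADD r0<-Add1  regs: r0:Add1,r1:72,r2:Add3,r3:-1

STATUS = TAG Add3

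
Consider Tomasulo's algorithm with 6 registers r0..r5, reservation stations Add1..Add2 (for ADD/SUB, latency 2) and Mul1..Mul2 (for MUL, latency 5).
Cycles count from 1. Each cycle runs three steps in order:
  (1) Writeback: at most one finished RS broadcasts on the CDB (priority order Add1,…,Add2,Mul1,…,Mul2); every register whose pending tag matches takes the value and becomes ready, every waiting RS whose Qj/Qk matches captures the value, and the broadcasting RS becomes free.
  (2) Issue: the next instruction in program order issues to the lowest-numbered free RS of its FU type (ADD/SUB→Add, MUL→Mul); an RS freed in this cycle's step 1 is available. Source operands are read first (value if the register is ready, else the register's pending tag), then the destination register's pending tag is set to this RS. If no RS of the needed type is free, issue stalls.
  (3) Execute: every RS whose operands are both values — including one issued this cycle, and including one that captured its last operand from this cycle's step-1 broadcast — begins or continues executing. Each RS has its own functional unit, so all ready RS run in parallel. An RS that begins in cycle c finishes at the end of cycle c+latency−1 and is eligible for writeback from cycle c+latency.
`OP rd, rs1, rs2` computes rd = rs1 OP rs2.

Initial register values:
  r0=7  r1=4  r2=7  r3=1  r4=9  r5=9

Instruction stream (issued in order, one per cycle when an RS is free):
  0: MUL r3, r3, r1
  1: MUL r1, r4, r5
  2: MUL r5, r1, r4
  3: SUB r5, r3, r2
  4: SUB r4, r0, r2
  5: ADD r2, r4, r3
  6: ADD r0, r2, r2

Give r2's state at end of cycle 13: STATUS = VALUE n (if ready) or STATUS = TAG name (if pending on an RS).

STATUS = VALUE 4

  c1: issue MUL r3<-Mul1  regs: r0:7,r1:4,r2:7,r3:Mul1,r4:9,r5:9
  c2: issue MUL r1<-Mul2  regs: r0:7,r1:Mul2,r2:7,r3:Mul1,r4:9,r5:9
  c3: stall  regs: r0:7,r1:Mul2,r2:7,r3:Mul1,r4:9,r5:9
  c4: stall  regs: r0:7,r1:Mul2,r2:7,r3:Mul1,r4:9,r5:9
  c5: stall  regs: r0:7,r1:Mul2,r2:7,r3:Mul1,r4:9,r5:9
  c6: CDB Mul1=4; issue MUL r5<-Mul1  regs: r0:7,r1:Mul2,r2:7,r3:4,r4:9,r5:Mul1
  c7: CDB Mul2=81; issue SUB r5<-Add1  regs: r0:7,r1:81,r2:7,r3:4,r4:9,r5:Add1
  c8: issue SUB r4<-Add2  regs: r0:7,r1:81,r2:7,r3:4,r4:Add2,r5:Add1
  c9: CDB Add1=-3; issue ADD r2<-Add1  regs: r0:7,r1:81,r2:Add1,r3:4,r4:Add2,r5:-3
  c10: CDB Add2=0; issue ADD r0<-Add2  regs: r0:Add2,r1:81,r2:Add1,r3:4,r4:0,r5:-3
  c11: -  regs: r0:Add2,r1:81,r2:Add1,r3:4,r4:0,r5:-3
  c12: CDB Add1=4  regs: r0:Add2,r1:81,r2:4,r3:4,r4:0,r5:-3
  c13: CDB Mul1=729  regs: r0:Add2,r1:81,r2:4,r3:4,r4:0,r5:-3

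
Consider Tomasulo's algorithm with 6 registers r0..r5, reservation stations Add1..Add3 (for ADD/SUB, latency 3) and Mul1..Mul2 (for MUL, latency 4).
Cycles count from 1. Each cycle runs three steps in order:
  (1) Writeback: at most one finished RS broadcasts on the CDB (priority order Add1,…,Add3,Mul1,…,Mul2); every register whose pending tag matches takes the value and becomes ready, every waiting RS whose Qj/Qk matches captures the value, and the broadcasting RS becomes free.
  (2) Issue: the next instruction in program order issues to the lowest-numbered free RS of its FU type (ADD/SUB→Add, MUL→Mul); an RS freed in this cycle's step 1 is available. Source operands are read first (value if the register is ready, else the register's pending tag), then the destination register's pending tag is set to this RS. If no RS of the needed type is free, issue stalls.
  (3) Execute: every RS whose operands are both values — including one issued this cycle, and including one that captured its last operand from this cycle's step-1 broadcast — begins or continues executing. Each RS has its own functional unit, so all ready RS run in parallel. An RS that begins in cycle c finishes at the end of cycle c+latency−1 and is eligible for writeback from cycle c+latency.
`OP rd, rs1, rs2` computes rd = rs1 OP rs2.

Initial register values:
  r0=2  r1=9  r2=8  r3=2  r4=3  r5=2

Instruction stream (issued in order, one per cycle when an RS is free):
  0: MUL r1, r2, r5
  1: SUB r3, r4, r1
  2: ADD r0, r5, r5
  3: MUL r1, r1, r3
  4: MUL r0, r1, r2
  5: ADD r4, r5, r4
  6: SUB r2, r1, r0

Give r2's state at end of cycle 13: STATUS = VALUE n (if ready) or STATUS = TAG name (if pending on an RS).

c1: issue MUL r1<-Mul1 | r0:2,r1:Mul1,r2:8,r3:2,r4:3,r5:2
c2: issue SUB r3<-Add1 | r0:2,r1:Mul1,r2:8,r3:Add1,r4:3,r5:2
c3: issue ADD r0<-Add2 | r0:Add2,r1:Mul1,r2:8,r3:Add1,r4:3,r5:2
c4: issue MUL r1<-Mul2 | r0:Add2,r1:Mul2,r2:8,r3:Add1,r4:3,r5:2
c5: CDB Mul1=16; issue MUL r0<-Mul1 | r0:Mul1,r1:Mul2,r2:8,r3:Add1,r4:3,r5:2
c6: CDB Add2=4; issue ADD r4<-Add2 | r0:Mul1,r1:Mul2,r2:8,r3:Add1,r4:Add2,r5:2
c7: issue SUB r2<-Add3 | r0:Mul1,r1:Mul2,r2:Add3,r3:Add1,r4:Add2,r5:2
c8: CDB Add1=-13 | r0:Mul1,r1:Mul2,r2:Add3,r3:-13,r4:Add2,r5:2
c9: CDB Add2=5 | r0:Mul1,r1:Mul2,r2:Add3,r3:-13,r4:5,r5:2
c10: - | r0:Mul1,r1:Mul2,r2:Add3,r3:-13,r4:5,r5:2
c11: - | r0:Mul1,r1:Mul2,r2:Add3,r3:-13,r4:5,r5:2
c12: CDB Mul2=-208 | r0:Mul1,r1:-208,r2:Add3,r3:-13,r4:5,r5:2
c13: - | r0:Mul1,r1:-208,r2:Add3,r3:-13,r4:5,r5:2

STATUS = TAG Add3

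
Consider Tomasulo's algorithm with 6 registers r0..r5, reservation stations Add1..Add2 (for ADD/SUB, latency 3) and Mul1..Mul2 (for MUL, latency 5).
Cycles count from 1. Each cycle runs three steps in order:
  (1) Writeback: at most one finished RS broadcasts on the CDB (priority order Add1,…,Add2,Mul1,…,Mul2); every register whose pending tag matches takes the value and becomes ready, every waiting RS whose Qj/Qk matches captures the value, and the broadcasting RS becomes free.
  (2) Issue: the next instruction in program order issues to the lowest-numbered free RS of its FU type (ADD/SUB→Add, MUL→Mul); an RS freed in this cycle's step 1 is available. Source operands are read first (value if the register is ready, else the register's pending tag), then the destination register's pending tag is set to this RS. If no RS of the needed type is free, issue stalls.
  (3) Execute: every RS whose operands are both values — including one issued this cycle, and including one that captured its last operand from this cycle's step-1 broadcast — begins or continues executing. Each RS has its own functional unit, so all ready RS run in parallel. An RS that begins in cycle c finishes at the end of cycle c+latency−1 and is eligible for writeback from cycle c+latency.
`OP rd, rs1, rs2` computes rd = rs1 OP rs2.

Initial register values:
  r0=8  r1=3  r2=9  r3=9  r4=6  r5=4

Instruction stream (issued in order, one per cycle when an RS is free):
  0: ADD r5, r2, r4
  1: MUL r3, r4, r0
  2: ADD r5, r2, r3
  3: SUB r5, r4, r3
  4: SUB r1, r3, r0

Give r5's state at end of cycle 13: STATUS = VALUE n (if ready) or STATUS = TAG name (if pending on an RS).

c1: issue ADD r5<-Add1 | r0:8,r1:3,r2:9,r3:9,r4:6,r5:Add1
c2: issue MUL r3<-Mul1 | r0:8,r1:3,r2:9,r3:Mul1,r4:6,r5:Add1
c3: issue ADD r5<-Add2 | r0:8,r1:3,r2:9,r3:Mul1,r4:6,r5:Add2
c4: CDB Add1=15; issue SUB r5<-Add1 | r0:8,r1:3,r2:9,r3:Mul1,r4:6,r5:Add1
c5: stall | r0:8,r1:3,r2:9,r3:Mul1,r4:6,r5:Add1
c6: stall | r0:8,r1:3,r2:9,r3:Mul1,r4:6,r5:Add1
c7: CDB Mul1=48; stall | r0:8,r1:3,r2:9,r3:48,r4:6,r5:Add1
c8: stall | r0:8,r1:3,r2:9,r3:48,r4:6,r5:Add1
c9: stall | r0:8,r1:3,r2:9,r3:48,r4:6,r5:Add1
c10: CDB Add1=-42; issue SUB r1<-Add1 | r0:8,r1:Add1,r2:9,r3:48,r4:6,r5:-42
c11: CDB Add2=57 | r0:8,r1:Add1,r2:9,r3:48,r4:6,r5:-42
c12: - | r0:8,r1:Add1,r2:9,r3:48,r4:6,r5:-42
c13: CDB Add1=40 | r0:8,r1:40,r2:9,r3:48,r4:6,r5:-42

STATUS = VALUE -42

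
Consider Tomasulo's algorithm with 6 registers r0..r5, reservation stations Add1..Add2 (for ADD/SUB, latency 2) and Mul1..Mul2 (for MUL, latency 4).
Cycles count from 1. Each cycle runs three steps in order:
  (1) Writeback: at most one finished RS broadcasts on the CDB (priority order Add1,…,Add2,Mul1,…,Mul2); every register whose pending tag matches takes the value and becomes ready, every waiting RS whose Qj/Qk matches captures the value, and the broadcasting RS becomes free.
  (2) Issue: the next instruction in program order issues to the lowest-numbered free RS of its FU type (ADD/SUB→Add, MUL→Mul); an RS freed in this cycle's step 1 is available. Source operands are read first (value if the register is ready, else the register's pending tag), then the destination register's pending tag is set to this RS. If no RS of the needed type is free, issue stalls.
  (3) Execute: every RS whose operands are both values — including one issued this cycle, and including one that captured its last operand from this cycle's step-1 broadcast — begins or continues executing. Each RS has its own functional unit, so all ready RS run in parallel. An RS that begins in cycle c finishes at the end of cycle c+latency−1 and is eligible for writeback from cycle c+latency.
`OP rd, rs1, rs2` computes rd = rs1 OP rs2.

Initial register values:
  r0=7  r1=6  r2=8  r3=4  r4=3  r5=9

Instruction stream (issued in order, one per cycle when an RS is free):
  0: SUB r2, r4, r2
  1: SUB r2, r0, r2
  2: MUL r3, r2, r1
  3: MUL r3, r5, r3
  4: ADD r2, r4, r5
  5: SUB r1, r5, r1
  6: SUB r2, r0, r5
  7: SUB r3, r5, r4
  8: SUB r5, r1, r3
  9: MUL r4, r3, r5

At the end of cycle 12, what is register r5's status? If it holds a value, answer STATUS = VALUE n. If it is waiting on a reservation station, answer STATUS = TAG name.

STATUS = VALUE -3

cycle 1: issue SUB r2<-Add1 // r0:7,r1:6,r2:Add1,r3:4,r4:3,r5:9
cycle 2: issue SUB r2<-Add2 // r0:7,r1:6,r2:Add2,r3:4,r4:3,r5:9
cycle 3: CDB Add1=-5; issue MUL r3<-Mul1 // r0:7,r1:6,r2:Add2,r3:Mul1,r4:3,r5:9
cycle 4: issue MUL r3<-Mul2 // r0:7,r1:6,r2:Add2,r3:Mul2,r4:3,r5:9
cycle 5: CDB Add2=12; issue ADD r2<-Add1 // r0:7,r1:6,r2:Add1,r3:Mul2,r4:3,r5:9
cycle 6: issue SUB r1<-Add2 // r0:7,r1:Add2,r2:Add1,r3:Mul2,r4:3,r5:9
cycle 7: CDB Add1=12; issue SUB r2<-Add1 // r0:7,r1:Add2,r2:Add1,r3:Mul2,r4:3,r5:9
cycle 8: CDB Add2=3; issue SUB r3<-Add2 // r0:7,r1:3,r2:Add1,r3:Add2,r4:3,r5:9
cycle 9: CDB Add1=-2; issue SUB r5<-Add1 // r0:7,r1:3,r2:-2,r3:Add2,r4:3,r5:Add1
cycle 10: CDB Add2=6; stall // r0:7,r1:3,r2:-2,r3:6,r4:3,r5:Add1
cycle 11: CDB Mul1=72; issue MUL r4<-Mul1 // r0:7,r1:3,r2:-2,r3:6,r4:Mul1,r5:Add1
cycle 12: CDB Add1=-3 // r0:7,r1:3,r2:-2,r3:6,r4:Mul1,r5:-3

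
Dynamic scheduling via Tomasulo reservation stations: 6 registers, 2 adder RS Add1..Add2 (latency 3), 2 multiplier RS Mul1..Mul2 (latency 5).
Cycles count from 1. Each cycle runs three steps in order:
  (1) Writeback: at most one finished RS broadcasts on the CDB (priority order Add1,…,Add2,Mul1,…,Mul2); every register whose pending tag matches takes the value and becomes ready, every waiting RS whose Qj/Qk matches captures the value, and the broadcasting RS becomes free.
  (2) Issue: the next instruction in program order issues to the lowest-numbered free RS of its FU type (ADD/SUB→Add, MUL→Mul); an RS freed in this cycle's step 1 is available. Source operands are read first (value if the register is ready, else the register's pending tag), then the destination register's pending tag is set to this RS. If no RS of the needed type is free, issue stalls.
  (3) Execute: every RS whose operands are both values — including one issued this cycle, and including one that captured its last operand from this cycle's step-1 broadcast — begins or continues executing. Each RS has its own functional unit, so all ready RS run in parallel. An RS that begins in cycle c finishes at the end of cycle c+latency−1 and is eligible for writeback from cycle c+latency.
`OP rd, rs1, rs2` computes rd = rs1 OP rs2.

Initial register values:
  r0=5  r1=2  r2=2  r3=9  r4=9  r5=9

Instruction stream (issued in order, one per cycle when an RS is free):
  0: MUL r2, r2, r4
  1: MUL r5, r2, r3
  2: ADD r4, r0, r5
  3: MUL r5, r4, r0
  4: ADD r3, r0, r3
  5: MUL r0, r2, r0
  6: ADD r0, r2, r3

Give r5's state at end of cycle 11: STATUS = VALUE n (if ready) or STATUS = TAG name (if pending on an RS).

c1: issue MUL r2<-Mul1 | r0:5,r1:2,r2:Mul1,r3:9,r4:9,r5:9
c2: issue MUL r5<-Mul2 | r0:5,r1:2,r2:Mul1,r3:9,r4:9,r5:Mul2
c3: issue ADD r4<-Add1 | r0:5,r1:2,r2:Mul1,r3:9,r4:Add1,r5:Mul2
c4: stall | r0:5,r1:2,r2:Mul1,r3:9,r4:Add1,r5:Mul2
c5: stall | r0:5,r1:2,r2:Mul1,r3:9,r4:Add1,r5:Mul2
c6: CDB Mul1=18; issue MUL r5<-Mul1 | r0:5,r1:2,r2:18,r3:9,r4:Add1,r5:Mul1
c7: issue ADD r3<-Add2 | r0:5,r1:2,r2:18,r3:Add2,r4:Add1,r5:Mul1
c8: stall | r0:5,r1:2,r2:18,r3:Add2,r4:Add1,r5:Mul1
c9: stall | r0:5,r1:2,r2:18,r3:Add2,r4:Add1,r5:Mul1
c10: CDB Add2=14; stall | r0:5,r1:2,r2:18,r3:14,r4:Add1,r5:Mul1
c11: CDB Mul2=162; issue MUL r0<-Mul2 | r0:Mul2,r1:2,r2:18,r3:14,r4:Add1,r5:Mul1

STATUS = TAG Mul1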